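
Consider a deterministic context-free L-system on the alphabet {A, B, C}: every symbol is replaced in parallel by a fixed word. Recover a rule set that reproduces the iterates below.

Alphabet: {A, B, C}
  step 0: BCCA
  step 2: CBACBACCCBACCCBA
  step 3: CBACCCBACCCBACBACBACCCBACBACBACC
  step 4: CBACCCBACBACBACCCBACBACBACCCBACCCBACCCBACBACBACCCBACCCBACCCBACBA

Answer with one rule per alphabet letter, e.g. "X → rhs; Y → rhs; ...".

A->C, B->C, C->CBA

  step 3 ⇒ step 4: CBACCCBACCCBACBACBACCCBACBACBACC ⇒ CBA·C·C·CBA·CBA·CBA·C·C·CBA·CBA·CBA·C·C·CBA·C·C·CBA·C·C·CBA·CBA·CBA·C·C·CBA·C·C·CBA·C·C·CBA·CBA
    A ↦ C
    B ↦ C
    C ↦ CBA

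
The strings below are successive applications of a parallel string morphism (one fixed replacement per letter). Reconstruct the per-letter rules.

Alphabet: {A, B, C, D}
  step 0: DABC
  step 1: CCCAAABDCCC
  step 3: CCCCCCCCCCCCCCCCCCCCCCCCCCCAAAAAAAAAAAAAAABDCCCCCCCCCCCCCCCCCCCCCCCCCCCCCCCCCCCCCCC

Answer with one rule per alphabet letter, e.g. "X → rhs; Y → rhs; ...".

A->AA, B->ABD, C->CCC, D->CCC

  step 0 ⇒ step 1: DABC ⇒ CCC·AA·ABD·CCC
    A ↦ AA
    B ↦ ABD
    C ↦ CCC
    D ↦ CCC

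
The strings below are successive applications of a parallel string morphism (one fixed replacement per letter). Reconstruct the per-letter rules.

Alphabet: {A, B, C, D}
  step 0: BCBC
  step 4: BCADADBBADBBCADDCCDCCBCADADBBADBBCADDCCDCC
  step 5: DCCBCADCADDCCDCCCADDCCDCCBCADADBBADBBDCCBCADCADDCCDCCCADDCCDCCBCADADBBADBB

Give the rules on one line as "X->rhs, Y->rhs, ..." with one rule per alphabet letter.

  step 4 ⇒ step 5: BCADADBBADBBCADDCCDCCBCADADBBADBBCADDCCDCC ⇒ DCC·B·C·AD·C·AD·DCC·DCC·C·AD·DCC·DCC·B·C·AD·AD·B·B·AD·B·B·DCC·B·C·AD·C·AD·DCC·DCC·C·AD·DCC·DCC·B·C·AD·AD·B·B·AD·B·B
    A ↦ C
    B ↦ DCC
    C ↦ B
    D ↦ AD

A->C, B->DCC, C->B, D->AD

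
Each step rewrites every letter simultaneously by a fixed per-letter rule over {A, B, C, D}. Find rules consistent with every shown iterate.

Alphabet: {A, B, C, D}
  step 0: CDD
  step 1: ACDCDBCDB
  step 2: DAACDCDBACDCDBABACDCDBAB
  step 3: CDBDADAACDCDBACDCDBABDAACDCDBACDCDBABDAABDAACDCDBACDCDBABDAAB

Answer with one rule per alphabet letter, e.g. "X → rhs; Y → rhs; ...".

  step 2 ⇒ step 3: DAACDCDBACDCDBABACDCDBAB ⇒ CDB·DA·DA·ACD·CDB·ACD·CDB·AB·DA·ACD·CDB·ACD·CDB·AB·DA·AB·DA·ACD·CDB·ACD·CDB·AB·DA·AB
    A ↦ DA
    B ↦ AB
    C ↦ ACD
    D ↦ CDB

A->DA, B->AB, C->ACD, D->CDB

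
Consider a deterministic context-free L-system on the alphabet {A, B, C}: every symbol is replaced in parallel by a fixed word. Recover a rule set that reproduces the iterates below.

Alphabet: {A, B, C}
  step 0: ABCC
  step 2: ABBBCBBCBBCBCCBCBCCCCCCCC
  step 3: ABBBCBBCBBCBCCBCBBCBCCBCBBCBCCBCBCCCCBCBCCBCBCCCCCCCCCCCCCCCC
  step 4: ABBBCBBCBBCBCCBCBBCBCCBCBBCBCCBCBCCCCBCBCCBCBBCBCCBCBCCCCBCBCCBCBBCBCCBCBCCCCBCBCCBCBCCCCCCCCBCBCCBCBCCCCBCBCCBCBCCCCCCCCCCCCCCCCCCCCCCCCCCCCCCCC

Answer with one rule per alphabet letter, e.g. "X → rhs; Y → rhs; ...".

A->ABB, B->BCB, C->CC

  step 3 ⇒ step 4: ABBBCBBCBBCBCCBCBBCBCCBCBBCBCCBCBCCCCBCBCCBCBCCCCCCCCCCCCCCCC ⇒ ABB·BCB·BCB·BCB·CC·BCB·BCB·CC·BCB·BCB·CC·BCB·CC·CC·BCB·CC·BCB·BCB·CC·BCB·CC·CC·BCB·CC·BCB·BCB·CC·BCB·CC·CC·BCB·CC·BCB·CC·CC·CC·CC·BCB·CC·BCB·CC·CC·BCB·CC·BCB·CC·CC·CC·CC·CC·CC·CC·CC·CC·CC·CC·CC·CC·CC·CC·CC
    A ↦ ABB
    B ↦ BCB
    C ↦ CC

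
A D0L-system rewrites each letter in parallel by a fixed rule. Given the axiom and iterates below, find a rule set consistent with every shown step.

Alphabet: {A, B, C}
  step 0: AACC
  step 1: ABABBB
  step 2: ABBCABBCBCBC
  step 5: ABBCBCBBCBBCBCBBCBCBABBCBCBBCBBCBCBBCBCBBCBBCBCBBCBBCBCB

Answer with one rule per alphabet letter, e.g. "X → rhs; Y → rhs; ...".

  step 1 ⇒ step 2: ABABBB ⇒ AB·BC·AB·BC·BC·BC
    A ↦ AB
    B ↦ BC
  step 0 ⇒ step 1: AACC ⇒ AB·AB·B·B
    C ↦ B

A->AB, B->BC, C->B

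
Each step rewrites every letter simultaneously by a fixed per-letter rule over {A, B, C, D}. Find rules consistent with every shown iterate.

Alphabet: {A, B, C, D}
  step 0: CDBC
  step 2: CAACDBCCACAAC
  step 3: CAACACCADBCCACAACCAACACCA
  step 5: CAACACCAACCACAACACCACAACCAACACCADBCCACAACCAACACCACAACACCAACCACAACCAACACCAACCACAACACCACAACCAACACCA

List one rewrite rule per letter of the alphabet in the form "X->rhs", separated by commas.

A->AC, B->C, C->CA, D->DB

  step 2 ⇒ step 3: CAACDBCCACAAC ⇒ CA·AC·AC·CA·DB·C·CA·CA·AC·CA·AC·AC·CA
    A ↦ AC
    B ↦ C
    C ↦ CA
    D ↦ DB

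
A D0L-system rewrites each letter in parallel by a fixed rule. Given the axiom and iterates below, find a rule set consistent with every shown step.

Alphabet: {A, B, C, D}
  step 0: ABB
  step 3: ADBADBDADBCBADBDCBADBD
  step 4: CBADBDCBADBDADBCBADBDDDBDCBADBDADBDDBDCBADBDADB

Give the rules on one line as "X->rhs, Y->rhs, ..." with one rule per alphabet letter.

  step 3 ⇒ step 4: ADBADBDADBCBADBDCBADBD ⇒ CB·ADB·D·CB·ADB·D·ADB·CB·ADB·D·DDB·D·CB·ADB·D·ADB·DDB·D·CB·ADB·D·ADB
    A ↦ CB
    B ↦ D
    C ↦ DDB
    D ↦ ADB

A->CB, B->D, C->DDB, D->ADB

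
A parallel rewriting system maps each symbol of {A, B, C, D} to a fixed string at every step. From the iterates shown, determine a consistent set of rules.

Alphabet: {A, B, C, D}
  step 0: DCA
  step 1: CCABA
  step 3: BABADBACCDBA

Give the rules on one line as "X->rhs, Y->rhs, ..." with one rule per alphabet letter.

A->BA, B->D, C->A, D->CC

  step 0 ⇒ step 1: DCA ⇒ CC·A·BA
    A ↦ BA
    C ↦ A
    D ↦ CC
    B ↦ D  (constrained at step 1)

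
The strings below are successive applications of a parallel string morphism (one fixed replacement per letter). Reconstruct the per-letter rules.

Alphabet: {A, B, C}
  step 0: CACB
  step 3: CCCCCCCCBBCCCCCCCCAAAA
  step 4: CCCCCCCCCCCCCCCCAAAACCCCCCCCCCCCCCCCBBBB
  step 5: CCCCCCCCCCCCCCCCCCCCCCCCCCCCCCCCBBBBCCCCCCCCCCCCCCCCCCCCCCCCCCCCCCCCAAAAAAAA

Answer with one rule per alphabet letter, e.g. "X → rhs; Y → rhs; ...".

  step 4 ⇒ step 5: CCCCCCCCCCCCCCCCAAAACCCCCCCCCCCCCCCCBBBB ⇒ CC·CC·CC·CC·CC·CC·CC·CC·CC·CC·CC·CC·CC·CC·CC·CC·B·B·B·B·CC·CC·CC·CC·CC·CC·CC·CC·CC·CC·CC·CC·CC·CC·CC·CC·AA·AA·AA·AA
    A ↦ B
    B ↦ AA
    C ↦ CC

A->B, B->AA, C->CC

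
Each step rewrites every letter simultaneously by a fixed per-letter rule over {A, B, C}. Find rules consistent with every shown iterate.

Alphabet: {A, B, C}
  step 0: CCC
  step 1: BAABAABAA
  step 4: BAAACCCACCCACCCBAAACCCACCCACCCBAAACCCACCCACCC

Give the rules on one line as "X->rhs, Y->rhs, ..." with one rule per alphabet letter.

A->C, B->AC, C->BAA

  step 0 ⇒ step 1: CCC ⇒ BAA·BAA·BAA
    C ↦ BAA
    A ↦ C  (constrained at step 1)
    B ↦ AC  (constrained at step 1)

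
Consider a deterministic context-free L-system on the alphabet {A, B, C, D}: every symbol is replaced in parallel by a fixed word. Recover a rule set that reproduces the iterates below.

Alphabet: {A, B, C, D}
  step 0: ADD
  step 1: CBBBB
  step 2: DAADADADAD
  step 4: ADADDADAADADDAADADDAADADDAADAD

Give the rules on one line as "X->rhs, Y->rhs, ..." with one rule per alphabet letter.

  step 1 ⇒ step 2: CBBBB ⇒ DA·AD·AD·AD·AD
    B ↦ AD
    C ↦ DA
  step 0 ⇒ step 1: ADD ⇒ C·BB·BB
    A ↦ C
  step 0 ⇒ step 1: ADD ⇒ C·BB·BB
    D ↦ BB

A->C, B->AD, C->DA, D->BB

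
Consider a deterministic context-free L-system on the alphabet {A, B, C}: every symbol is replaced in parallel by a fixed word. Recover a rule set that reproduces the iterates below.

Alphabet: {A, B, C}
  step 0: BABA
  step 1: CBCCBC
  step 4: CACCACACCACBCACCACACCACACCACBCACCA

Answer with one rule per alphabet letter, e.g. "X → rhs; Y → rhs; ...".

  step 0 ⇒ step 1: BABA ⇒ CB·C·CB·C
    A ↦ C
    B ↦ CB
    C ↦ CA  (constrained at step 1)

A->C, B->CB, C->CA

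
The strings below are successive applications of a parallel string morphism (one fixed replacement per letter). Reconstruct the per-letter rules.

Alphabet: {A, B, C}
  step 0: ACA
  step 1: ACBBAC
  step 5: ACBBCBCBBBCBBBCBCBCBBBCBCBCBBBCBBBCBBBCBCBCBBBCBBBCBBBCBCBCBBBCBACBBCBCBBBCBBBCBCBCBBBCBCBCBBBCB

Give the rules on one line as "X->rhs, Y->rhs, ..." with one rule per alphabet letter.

A->AC, B->CB, C->BB

  step 0 ⇒ step 1: ACA ⇒ AC·BB·AC
    A ↦ AC
    C ↦ BB
    B ↦ CB  (constrained at step 1)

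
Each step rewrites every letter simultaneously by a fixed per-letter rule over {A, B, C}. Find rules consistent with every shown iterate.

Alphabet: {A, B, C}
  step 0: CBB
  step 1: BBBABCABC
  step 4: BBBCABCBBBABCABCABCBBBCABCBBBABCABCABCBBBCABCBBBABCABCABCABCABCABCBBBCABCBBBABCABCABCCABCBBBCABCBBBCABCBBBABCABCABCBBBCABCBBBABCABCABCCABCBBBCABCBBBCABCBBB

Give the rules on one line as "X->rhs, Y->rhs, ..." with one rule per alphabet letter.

  step 0 ⇒ step 1: CBB ⇒ BBB·ABC·ABC
    B ↦ ABC
    C ↦ BBB
    A ↦ C  (constrained at step 1)

A->C, B->ABC, C->BBB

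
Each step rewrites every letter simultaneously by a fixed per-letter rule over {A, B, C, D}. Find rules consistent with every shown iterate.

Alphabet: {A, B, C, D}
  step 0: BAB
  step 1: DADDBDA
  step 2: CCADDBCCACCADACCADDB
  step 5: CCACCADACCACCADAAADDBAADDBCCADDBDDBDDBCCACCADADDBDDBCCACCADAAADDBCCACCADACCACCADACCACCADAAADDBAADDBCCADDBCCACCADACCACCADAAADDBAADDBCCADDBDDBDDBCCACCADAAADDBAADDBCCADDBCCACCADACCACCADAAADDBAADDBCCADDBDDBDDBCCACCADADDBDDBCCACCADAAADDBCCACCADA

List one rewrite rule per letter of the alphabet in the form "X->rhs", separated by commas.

  step 1 ⇒ step 2: DADDBDA ⇒ CCA·DDB·CCA·CCA·DA·CCA·DDB
    A ↦ DDB
    B ↦ DA
    D ↦ CCA
    C ↦ A  (constrained at step 2)

A->DDB, B->DA, C->A, D->CCA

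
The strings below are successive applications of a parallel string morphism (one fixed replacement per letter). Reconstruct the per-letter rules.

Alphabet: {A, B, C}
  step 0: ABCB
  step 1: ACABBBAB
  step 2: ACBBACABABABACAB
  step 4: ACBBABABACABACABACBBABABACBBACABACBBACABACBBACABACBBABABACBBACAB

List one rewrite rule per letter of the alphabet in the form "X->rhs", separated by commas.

  step 1 ⇒ step 2: ACABBBAB ⇒ AC·BB·AC·AB·AB·AB·AC·AB
    A ↦ AC
    B ↦ AB
    C ↦ BB

A->AC, B->AB, C->BB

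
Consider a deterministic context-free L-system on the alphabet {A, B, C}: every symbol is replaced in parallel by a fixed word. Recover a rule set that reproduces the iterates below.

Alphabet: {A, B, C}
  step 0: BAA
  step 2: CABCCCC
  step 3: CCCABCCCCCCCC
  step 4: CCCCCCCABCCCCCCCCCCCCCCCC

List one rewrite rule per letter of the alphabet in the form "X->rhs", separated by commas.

  step 3 ⇒ step 4: CCCABCCCCCCCC ⇒ CC·CC·CC·C·AB·CC·CC·CC·CC·CC·CC·CC·CC
    A ↦ C
    B ↦ AB
    C ↦ CC

A->C, B->AB, C->CC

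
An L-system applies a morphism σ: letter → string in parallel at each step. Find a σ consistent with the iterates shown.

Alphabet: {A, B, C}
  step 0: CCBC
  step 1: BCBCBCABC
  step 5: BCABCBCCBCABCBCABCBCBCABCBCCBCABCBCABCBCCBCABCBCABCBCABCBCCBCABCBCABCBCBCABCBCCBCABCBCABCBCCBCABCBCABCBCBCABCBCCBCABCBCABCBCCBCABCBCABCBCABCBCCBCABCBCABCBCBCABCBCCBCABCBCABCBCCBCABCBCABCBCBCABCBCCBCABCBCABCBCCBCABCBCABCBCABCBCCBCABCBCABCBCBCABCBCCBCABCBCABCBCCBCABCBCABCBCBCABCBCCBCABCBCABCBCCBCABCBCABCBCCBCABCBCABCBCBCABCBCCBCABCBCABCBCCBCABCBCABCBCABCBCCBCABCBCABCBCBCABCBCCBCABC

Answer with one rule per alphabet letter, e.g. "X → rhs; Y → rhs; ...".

  step 0 ⇒ step 1: CCBC ⇒ BC·BC·BCA·BC
    B ↦ BCA
    C ↦ BC
    A ↦ BCC  (constrained at step 1)

A->BCC, B->BCA, C->BC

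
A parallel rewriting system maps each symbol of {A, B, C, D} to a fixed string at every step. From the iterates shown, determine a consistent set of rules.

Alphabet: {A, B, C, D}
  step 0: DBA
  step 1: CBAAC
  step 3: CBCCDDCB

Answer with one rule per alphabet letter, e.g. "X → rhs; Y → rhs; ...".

A->C, B->AA, C->D, D->CB

  step 0 ⇒ step 1: DBA ⇒ CB·AA·C
    A ↦ C
    B ↦ AA
    D ↦ CB
    C ↦ D  (constrained at step 1)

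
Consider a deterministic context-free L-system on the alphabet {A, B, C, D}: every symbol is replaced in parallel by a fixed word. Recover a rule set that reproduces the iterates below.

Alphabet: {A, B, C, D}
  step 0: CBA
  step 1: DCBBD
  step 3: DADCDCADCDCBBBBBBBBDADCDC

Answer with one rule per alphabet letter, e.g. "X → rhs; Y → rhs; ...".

  step 0 ⇒ step 1: CBA ⇒ DC·BB·D
    A ↦ D
    B ↦ BB
    C ↦ DC
    D ↦ ADC  (constrained at step 1)

A->D, B->BB, C->DC, D->ADC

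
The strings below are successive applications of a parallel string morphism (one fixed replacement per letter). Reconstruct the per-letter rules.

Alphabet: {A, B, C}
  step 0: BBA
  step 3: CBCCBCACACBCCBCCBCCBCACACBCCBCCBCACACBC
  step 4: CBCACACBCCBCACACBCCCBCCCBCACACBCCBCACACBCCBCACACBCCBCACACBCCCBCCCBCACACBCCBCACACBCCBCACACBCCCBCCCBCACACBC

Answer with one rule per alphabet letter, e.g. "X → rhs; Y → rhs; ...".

A->C, B->ACA, C->CBC

  step 3 ⇒ step 4: CBCCBCACACBCCBCCBCCBCACACBCCBCCBCACACBC ⇒ CBC·ACA·CBC·CBC·ACA·CBC·C·CBC·C·CBC·ACA·CBC·CBC·ACA·CBC·CBC·ACA·CBC·CBC·ACA·CBC·C·CBC·C·CBC·ACA·CBC·CBC·ACA·CBC·CBC·ACA·CBC·C·CBC·C·CBC·ACA·CBC
    A ↦ C
    B ↦ ACA
    C ↦ CBC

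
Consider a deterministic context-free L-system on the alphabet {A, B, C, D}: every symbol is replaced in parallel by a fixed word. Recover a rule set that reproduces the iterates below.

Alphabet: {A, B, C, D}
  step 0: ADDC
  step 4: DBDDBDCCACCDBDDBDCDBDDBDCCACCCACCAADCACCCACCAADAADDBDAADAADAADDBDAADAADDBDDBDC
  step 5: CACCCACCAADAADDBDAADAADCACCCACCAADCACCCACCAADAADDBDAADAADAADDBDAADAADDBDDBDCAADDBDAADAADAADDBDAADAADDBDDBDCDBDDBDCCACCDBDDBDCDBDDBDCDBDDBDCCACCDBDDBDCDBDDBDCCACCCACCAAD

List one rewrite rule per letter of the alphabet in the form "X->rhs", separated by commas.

A->DBD, B->AC, C->AAD, D->C

  step 4 ⇒ step 5: DBDDBDCCACCDBDDBDCDBDDBDCCACCCACCAADCACCCACCAADAADDBDAADAADAADDBDAADAADDBDDBDC ⇒ C·AC·C·C·AC·C·AAD·AAD·DBD·AAD·AAD·C·AC·C·C·AC·C·AAD·C·AC·C·C·AC·C·AAD·AAD·DBD·AAD·AAD·AAD·DBD·AAD·AAD·DBD·DBD·C·AAD·DBD·AAD·AAD·AAD·DBD·AAD·AAD·DBD·DBD·C·DBD·DBD·C·C·AC·C·DBD·DBD·C·DBD·DBD·C·DBD·DBD·C·C·AC·C·DBD·DBD·C·DBD·DBD·C·C·AC·C·C·AC·C·AAD
    A ↦ DBD
    B ↦ AC
    C ↦ AAD
    D ↦ C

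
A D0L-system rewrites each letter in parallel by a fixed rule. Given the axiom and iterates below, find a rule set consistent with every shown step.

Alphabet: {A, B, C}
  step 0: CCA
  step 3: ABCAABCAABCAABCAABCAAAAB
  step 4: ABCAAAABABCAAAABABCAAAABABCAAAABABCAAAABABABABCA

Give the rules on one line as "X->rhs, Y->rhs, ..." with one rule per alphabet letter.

A->AB, B->CA, C->AA

  step 3 ⇒ step 4: ABCAABCAABCAABCAABCAAAAB ⇒ AB·CA·AA·AB·AB·CA·AA·AB·AB·CA·AA·AB·AB·CA·AA·AB·AB·CA·AA·AB·AB·AB·AB·CA
    A ↦ AB
    B ↦ CA
    C ↦ AA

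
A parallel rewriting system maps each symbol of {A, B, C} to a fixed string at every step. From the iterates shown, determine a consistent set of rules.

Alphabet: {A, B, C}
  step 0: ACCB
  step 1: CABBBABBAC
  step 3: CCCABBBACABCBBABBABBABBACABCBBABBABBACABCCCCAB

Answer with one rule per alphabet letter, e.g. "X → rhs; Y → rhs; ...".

A->CAB, B->C, C->BBA

  step 0 ⇒ step 1: ACCB ⇒ CAB·BBA·BBA·C
    A ↦ CAB
    B ↦ C
    C ↦ BBA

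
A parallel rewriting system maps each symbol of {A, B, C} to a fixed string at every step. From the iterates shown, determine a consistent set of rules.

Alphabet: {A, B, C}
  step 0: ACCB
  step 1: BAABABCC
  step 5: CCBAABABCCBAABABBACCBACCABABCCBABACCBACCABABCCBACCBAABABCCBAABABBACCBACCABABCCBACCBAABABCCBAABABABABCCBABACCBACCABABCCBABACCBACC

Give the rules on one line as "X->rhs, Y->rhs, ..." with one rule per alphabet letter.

A->BA, B->CC, C->AB

  step 0 ⇒ step 1: ACCB ⇒ BA·AB·AB·CC
    A ↦ BA
    B ↦ CC
    C ↦ AB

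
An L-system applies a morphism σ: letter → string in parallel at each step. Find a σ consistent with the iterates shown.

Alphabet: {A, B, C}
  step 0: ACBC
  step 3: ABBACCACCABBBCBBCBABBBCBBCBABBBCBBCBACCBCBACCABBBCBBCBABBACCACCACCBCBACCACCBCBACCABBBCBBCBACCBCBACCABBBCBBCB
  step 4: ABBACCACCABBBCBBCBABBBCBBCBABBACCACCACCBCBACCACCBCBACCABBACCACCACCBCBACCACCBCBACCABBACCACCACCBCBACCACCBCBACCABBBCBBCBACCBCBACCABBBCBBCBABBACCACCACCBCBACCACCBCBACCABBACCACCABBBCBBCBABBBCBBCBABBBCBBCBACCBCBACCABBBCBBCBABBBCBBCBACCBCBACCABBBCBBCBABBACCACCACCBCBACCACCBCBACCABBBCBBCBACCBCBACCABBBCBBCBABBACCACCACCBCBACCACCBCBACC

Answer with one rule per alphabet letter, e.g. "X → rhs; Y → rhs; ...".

  step 3 ⇒ step 4: ABBACCACCABBBCBBCBABBBCBBCBABBBCBBCBACCBCBACCABBBCBBCBABBACCACCACCBCBACCACCBCBACCABBBCBBCBACCBCBACCABBBCBBCB ⇒ ABB·ACC·ACC·ABB·BCB·BCB·ABB·BCB·BCB·ABB·ACC·ACC·ACC·BCB·ACC·ACC·BCB·ACC·ABB·ACC·ACC·ACC·BCB·ACC·ACC·BCB·ACC·ABB·ACC·ACC·ACC·BCB·ACC·ACC·BCB·ACC·ABB·BCB·BCB·ACC·BCB·ACC·ABB·BCB·BCB·ABB·ACC·ACC·ACC·BCB·ACC·ACC·BCB·ACC·ABB·ACC·ACC·ABB·BCB·BCB·ABB·BCB·BCB·ABB·BCB·BCB·ACC·BCB·ACC·ABB·BCB·BCB·ABB·BCB·BCB·ACC·BCB·ACC·ABB·BCB·BCB·ABB·ACC·ACC·ACC·BCB·ACC·ACC·BCB·ACC·ABB·BCB·BCB·ACC·BCB·ACC·ABB·BCB·BCB·ABB·ACC·ACC·ACC·BCB·ACC·ACC·BCB·ACC
    A ↦ ABB
    B ↦ ACC
    C ↦ BCB

A->ABB, B->ACC, C->BCB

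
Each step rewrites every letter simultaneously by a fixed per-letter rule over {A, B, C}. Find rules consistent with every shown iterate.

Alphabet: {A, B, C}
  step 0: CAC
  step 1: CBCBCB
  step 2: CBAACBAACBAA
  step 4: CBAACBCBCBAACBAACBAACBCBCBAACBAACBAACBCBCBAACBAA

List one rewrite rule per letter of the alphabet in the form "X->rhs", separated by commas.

  step 1 ⇒ step 2: CBCBCB ⇒ CB·AA·CB·AA·CB·AA
    B ↦ AA
    C ↦ CB
  step 0 ⇒ step 1: CAC ⇒ CB·CB·CB
    A ↦ CB

A->CB, B->AA, C->CB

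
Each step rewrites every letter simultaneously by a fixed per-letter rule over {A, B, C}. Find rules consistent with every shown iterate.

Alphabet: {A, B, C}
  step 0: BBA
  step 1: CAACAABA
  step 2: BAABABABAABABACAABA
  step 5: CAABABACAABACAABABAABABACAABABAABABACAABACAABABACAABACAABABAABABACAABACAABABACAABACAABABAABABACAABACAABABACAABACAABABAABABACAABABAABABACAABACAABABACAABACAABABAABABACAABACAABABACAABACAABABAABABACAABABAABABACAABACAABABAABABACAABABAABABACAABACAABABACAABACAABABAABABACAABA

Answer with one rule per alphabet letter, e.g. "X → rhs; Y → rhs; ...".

A->BA, B->CAA, C->BAA

  step 1 ⇒ step 2: CAACAABA ⇒ BAA·BA·BA·BAA·BA·BA·CAA·BA
    A ↦ BA
    B ↦ CAA
    C ↦ BAA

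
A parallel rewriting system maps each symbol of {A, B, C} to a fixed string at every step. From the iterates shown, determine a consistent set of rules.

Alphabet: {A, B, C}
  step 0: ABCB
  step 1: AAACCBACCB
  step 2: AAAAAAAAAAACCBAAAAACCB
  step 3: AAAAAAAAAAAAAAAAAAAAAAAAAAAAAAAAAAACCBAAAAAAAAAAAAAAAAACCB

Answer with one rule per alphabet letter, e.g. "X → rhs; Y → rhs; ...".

  step 2 ⇒ step 3: AAAAAAAAAAACCBAAAAACCB ⇒ AAA·AAA·AAA·AAA·AAA·AAA·AAA·AAA·AAA·AAA·AAA·A·A·CCB·AAA·AAA·AAA·AAA·AAA·A·A·CCB
    A ↦ AAA
    B ↦ CCB
    C ↦ A

A->AAA, B->CCB, C->A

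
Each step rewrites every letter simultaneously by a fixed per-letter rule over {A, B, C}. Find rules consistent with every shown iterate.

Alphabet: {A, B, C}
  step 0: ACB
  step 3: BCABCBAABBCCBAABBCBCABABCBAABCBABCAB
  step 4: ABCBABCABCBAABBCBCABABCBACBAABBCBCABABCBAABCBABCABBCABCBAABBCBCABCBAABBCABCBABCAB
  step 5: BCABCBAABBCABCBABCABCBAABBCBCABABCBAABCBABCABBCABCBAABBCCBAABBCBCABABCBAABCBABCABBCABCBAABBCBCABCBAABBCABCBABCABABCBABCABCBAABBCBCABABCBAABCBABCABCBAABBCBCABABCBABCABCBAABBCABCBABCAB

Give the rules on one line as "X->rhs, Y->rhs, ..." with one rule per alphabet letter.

  step 4 ⇒ step 5: ABCBABCABCBAABBCBCABABCBACBAABBCBCABABCBAABCBABCABBCABCBAABBCBCABCBAABBCABCBABCAB ⇒ BC·AB·CBA·AB·BC·AB·CBA·BC·AB·CBA·AB·BC·BC·AB·AB·CBA·AB·CBA·BC·AB·BC·AB·CBA·AB·BC·CBA·AB·BC·BC·AB·AB·CBA·AB·CBA·BC·AB·BC·AB·CBA·AB·BC·BC·AB·CBA·AB·BC·AB·CBA·BC·AB·AB·CBA·BC·AB·CBA·AB·BC·BC·AB·AB·CBA·AB·CBA·BC·AB·CBA·AB·BC·BC·AB·AB·CBA·BC·AB·CBA·AB·BC·AB·CBA·BC·AB
    A ↦ BC
    B ↦ AB
    C ↦ CBA

A->BC, B->AB, C->CBA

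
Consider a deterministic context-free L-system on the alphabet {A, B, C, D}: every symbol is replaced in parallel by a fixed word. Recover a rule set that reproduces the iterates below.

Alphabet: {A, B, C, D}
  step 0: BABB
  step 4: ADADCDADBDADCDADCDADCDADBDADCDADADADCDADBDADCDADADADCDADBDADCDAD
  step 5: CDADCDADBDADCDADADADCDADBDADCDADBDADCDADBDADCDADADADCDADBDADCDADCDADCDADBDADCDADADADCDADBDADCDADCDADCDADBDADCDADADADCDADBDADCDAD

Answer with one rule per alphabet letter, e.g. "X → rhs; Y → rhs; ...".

  step 4 ⇒ step 5: ADADCDADBDADCDADCDADCDADBDADCDADADADCDADBDADCDADADADCDADBDADCDAD ⇒ CD·AD·CD·AD·BD·AD·CD·AD·AD·AD·CD·AD·BD·AD·CD·AD·BD·AD·CD·AD·BD·AD·CD·AD·AD·AD·CD·AD·BD·AD·CD·AD·CD·AD·CD·AD·BD·AD·CD·AD·AD·AD·CD·AD·BD·AD·CD·AD·CD·AD·CD·AD·BD·AD·CD·AD·AD·AD·CD·AD·BD·AD·CD·AD
    A ↦ CD
    B ↦ AD
    C ↦ BD
    D ↦ AD

A->CD, B->AD, C->BD, D->AD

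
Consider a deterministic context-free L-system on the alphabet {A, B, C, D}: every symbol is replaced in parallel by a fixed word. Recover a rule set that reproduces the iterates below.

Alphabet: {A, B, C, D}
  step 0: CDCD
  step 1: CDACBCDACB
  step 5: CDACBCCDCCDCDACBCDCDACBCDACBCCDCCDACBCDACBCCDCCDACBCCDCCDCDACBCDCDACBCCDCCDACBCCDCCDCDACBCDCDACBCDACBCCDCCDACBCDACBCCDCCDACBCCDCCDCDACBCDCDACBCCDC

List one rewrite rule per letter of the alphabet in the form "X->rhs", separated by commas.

  step 0 ⇒ step 1: CDCD ⇒ CD·ACB·CD·ACB
    C ↦ CD
    D ↦ ACB
    A ↦ C  (constrained at step 1)
    B ↦ C  (constrained at step 1)

A->C, B->C, C->CD, D->ACB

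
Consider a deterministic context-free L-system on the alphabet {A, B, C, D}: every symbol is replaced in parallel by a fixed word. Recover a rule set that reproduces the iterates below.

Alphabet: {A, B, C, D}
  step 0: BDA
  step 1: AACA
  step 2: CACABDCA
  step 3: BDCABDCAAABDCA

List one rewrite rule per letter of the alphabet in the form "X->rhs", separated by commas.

A->CA, B->A, C->BD, D->A

  step 2 ⇒ step 3: CACABDCA ⇒ BD·CA·BD·CA·A·A·BD·CA
    A ↦ CA
    B ↦ A
    C ↦ BD
    D ↦ A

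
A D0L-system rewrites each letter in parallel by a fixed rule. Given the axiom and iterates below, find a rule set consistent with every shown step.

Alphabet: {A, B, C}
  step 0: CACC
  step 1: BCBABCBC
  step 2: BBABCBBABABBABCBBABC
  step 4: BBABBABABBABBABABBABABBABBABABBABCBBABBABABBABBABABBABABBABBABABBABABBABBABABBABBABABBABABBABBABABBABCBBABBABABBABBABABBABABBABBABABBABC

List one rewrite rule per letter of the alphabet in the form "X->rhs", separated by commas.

  step 1 ⇒ step 2: BCBABCBC ⇒ BBA·BC·BBA·BA·BBA·BC·BBA·BC
    A ↦ BA
    B ↦ BBA
    C ↦ BC

A->BA, B->BBA, C->BC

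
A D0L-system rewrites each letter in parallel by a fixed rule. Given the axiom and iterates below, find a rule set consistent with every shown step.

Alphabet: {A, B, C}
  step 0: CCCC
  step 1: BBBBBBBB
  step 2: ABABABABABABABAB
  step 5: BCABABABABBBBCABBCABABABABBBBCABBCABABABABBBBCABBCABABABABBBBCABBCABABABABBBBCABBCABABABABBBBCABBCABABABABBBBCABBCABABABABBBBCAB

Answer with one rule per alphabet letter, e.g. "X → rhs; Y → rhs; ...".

A->BC, B->AB, C->BB

  step 1 ⇒ step 2: BBBBBBBB ⇒ AB·AB·AB·AB·AB·AB·AB·AB
    B ↦ AB
    A ↦ BC  (constrained at step 2)
  step 0 ⇒ step 1: CCCC ⇒ BB·BB·BB·BB
    C ↦ BB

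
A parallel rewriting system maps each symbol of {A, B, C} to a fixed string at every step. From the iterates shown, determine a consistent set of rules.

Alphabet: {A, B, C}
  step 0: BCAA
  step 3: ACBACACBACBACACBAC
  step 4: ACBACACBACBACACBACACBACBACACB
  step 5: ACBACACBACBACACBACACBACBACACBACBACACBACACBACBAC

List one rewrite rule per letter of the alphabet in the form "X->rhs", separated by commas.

  step 4 ⇒ step 5: ACBACACBACBACACBACACBACBACACB ⇒ AC·B·AC·AC·B·AC·B·AC·AC·B·AC·AC·B·AC·B·AC·AC·B·AC·B·AC·AC·B·AC·AC·B·AC·B·AC
    A ↦ AC
    B ↦ AC
    C ↦ B

A->AC, B->AC, C->B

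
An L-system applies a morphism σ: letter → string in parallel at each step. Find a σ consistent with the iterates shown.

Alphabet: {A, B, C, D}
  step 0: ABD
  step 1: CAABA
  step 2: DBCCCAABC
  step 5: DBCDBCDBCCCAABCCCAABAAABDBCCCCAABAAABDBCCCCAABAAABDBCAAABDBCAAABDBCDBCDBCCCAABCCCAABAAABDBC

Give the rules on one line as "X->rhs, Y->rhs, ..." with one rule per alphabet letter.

A->C, B->AAB, C->DBC, D->A

  step 1 ⇒ step 2: CAABA ⇒ DBC·C·C·AAB·C
    A ↦ C
    B ↦ AAB
    C ↦ DBC
  step 0 ⇒ step 1: ABD ⇒ C·AAB·A
    D ↦ A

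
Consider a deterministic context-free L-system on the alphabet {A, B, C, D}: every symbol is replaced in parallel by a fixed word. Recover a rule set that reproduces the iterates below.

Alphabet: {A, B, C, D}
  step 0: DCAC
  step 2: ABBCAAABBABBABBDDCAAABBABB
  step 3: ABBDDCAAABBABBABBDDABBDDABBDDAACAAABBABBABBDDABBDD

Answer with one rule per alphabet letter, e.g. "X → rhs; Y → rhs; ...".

  step 2 ⇒ step 3: ABBCAAABBABBABBDDCAAABBABB ⇒ ABB·D·D·CAA·ABB·ABB·ABB·D·D·ABB·D·D·ABB·D·D·A·A·CAA·ABB·ABB·ABB·D·D·ABB·D·D
    A ↦ ABB
    B ↦ D
    C ↦ CAA
    D ↦ A

A->ABB, B->D, C->CAA, D->A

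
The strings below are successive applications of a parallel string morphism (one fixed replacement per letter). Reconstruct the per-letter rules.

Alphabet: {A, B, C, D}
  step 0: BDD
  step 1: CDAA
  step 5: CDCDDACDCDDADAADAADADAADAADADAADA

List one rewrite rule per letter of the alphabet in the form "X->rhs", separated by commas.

A->DA, B->CD, C->BB, D->A

  step 0 ⇒ step 1: BDD ⇒ CD·A·A
    B ↦ CD
    D ↦ A
    A ↦ DA  (constrained at step 1)
    C ↦ BB  (constrained at step 1)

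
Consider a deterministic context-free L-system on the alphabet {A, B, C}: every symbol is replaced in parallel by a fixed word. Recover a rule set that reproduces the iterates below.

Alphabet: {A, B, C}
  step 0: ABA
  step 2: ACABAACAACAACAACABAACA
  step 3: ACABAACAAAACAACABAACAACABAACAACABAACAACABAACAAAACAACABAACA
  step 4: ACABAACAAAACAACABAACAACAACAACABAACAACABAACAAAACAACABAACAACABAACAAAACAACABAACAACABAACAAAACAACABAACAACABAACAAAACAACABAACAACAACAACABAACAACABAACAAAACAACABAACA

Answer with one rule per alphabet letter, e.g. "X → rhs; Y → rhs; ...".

A->ACA, B->AA, C->BA

  step 3 ⇒ step 4: ACABAACAAAACAACABAACAACABAACAACABAACAACABAACAAAACAACABAACA ⇒ ACA·BA·ACA·AA·ACA·ACA·BA·ACA·ACA·ACA·ACA·BA·ACA·ACA·BA·ACA·AA·ACA·ACA·BA·ACA·ACA·BA·ACA·AA·ACA·ACA·BA·ACA·ACA·BA·ACA·AA·ACA·ACA·BA·ACA·ACA·BA·ACA·AA·ACA·ACA·BA·ACA·ACA·ACA·ACA·BA·ACA·ACA·BA·ACA·AA·ACA·ACA·BA·ACA
    A ↦ ACA
    B ↦ AA
    C ↦ BA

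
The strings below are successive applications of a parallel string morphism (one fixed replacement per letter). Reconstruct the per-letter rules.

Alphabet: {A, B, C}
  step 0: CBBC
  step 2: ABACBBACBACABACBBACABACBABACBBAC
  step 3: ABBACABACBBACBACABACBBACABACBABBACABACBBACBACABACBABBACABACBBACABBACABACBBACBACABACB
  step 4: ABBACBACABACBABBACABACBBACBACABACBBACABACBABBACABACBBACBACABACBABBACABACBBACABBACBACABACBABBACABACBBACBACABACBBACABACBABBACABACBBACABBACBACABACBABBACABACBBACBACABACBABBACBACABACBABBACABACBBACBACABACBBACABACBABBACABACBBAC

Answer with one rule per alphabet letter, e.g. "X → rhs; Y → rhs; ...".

A->AB, B->BAC, C->ACB

  step 3 ⇒ step 4: ABBACABACBBACBACABACBBACABACBABBACABACBBACBACABACBABBACABACBBACABBACABACBBACBACABACB ⇒ AB·BAC·BAC·AB·ACB·AB·BAC·AB·ACB·BAC·BAC·AB·ACB·BAC·AB·ACB·AB·BAC·AB·ACB·BAC·BAC·AB·ACB·AB·BAC·AB·ACB·BAC·AB·BAC·BAC·AB·ACB·AB·BAC·AB·ACB·BAC·BAC·AB·ACB·BAC·AB·ACB·AB·BAC·AB·ACB·BAC·AB·BAC·BAC·AB·ACB·AB·BAC·AB·ACB·BAC·BAC·AB·ACB·AB·BAC·BAC·AB·ACB·AB·BAC·AB·ACB·BAC·BAC·AB·ACB·BAC·AB·ACB·AB·BAC·AB·ACB·BAC
    A ↦ AB
    B ↦ BAC
    C ↦ ACB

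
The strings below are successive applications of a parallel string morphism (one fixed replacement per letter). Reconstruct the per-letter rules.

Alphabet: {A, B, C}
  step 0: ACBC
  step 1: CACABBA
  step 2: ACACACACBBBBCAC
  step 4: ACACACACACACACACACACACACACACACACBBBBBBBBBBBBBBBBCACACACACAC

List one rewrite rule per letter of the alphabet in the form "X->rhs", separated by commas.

  step 1 ⇒ step 2: CACABBA ⇒ A·CAC·A·CAC·BB·BB·CAC
    A ↦ CAC
    B ↦ BB
    C ↦ A

A->CAC, B->BB, C->A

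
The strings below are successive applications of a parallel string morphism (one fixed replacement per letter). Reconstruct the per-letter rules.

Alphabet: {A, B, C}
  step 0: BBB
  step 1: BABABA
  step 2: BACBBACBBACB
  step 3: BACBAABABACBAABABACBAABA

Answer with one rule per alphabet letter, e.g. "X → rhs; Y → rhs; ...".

  step 2 ⇒ step 3: BACBBACBBACB ⇒ BA·CB·AA·BA·BA·CB·AA·BA·BA·CB·AA·BA
    A ↦ CB
    B ↦ BA
    C ↦ AA

A->CB, B->BA, C->AA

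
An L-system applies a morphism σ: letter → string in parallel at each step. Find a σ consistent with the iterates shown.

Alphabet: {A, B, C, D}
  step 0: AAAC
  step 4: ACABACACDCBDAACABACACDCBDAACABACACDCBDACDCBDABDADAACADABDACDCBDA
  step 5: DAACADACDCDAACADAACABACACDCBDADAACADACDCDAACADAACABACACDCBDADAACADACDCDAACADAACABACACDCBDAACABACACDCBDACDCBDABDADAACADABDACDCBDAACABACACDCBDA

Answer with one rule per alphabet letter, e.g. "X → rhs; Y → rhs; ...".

  step 4 ⇒ step 5: ACABACACDCBDAACABACACDCBDAACABACACDCBDACDCBDABDADAACADABDACDCBDA ⇒ DA·ACA·DA·CDC·DA·ACA·DA·ACA·B·ACA·CDC·B·DA·DA·ACA·DA·CDC·DA·ACA·DA·ACA·B·ACA·CDC·B·DA·DA·ACA·DA·CDC·DA·ACA·DA·ACA·B·ACA·CDC·B·DA·ACA·B·ACA·CDC·B·DA·CDC·B·DA·B·DA·DA·ACA·DA·B·DA·CDC·B·DA·ACA·B·ACA·CDC·B·DA
    A ↦ DA
    B ↦ CDC
    C ↦ ACA
    D ↦ B

A->DA, B->CDC, C->ACA, D->B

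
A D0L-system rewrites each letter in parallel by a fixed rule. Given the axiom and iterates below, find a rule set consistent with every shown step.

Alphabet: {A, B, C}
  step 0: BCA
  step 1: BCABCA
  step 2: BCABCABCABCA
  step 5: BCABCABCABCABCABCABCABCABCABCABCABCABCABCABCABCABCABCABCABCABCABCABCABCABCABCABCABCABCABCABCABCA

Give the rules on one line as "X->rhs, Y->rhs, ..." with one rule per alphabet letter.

  step 1 ⇒ step 2: BCABCA ⇒ BC·AB·CA·BC·AB·CA
    A ↦ CA
    B ↦ BC
    C ↦ AB

A->CA, B->BC, C->AB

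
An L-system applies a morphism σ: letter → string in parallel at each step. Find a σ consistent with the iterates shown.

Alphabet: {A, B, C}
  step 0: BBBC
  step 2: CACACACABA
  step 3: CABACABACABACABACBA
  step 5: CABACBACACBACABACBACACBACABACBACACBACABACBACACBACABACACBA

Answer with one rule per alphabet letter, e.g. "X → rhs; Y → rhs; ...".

  step 2 ⇒ step 3: CACACACABA ⇒ CA·BA·CA·BA·CA·BA·CA·BA·C·BA
    A ↦ BA
    B ↦ C
    C ↦ CA

A->BA, B->C, C->CA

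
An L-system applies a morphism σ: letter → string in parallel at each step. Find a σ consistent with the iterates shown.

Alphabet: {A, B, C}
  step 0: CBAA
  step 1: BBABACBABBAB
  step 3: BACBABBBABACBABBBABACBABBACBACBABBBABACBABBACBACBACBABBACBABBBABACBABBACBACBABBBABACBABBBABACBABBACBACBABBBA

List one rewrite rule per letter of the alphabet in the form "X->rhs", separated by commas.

  step 0 ⇒ step 1: CBAA ⇒ BBA·BAC·BAB·BAB
    A ↦ BAB
    B ↦ BAC
    C ↦ BBA

A->BAB, B->BAC, C->BBA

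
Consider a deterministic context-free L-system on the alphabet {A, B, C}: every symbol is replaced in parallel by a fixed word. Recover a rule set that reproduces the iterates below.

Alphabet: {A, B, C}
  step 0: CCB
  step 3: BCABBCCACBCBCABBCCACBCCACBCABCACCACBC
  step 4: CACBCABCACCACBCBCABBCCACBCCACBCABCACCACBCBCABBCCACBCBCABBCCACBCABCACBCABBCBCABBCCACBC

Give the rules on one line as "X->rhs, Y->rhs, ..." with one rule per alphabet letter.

A->AB, B->CAC, C->BC

  step 3 ⇒ step 4: BCABBCCACBCBCABBCCACBCCACBCABCACCACBC ⇒ CAC·BC·AB·CAC·CAC·BC·BC·AB·BC·CAC·BC·CAC·BC·AB·CAC·CAC·BC·BC·AB·BC·CAC·BC·BC·AB·BC·CAC·BC·AB·CAC·BC·AB·BC·BC·AB·BC·CAC·BC
    A ↦ AB
    B ↦ CAC
    C ↦ BC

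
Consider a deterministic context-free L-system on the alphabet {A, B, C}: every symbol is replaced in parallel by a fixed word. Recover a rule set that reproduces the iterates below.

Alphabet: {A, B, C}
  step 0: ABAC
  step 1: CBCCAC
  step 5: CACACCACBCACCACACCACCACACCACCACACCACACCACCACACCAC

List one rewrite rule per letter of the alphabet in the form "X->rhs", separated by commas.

A->C, B->BC, C->AC

  step 0 ⇒ step 1: ABAC ⇒ C·BC·C·AC
    A ↦ C
    B ↦ BC
    C ↦ AC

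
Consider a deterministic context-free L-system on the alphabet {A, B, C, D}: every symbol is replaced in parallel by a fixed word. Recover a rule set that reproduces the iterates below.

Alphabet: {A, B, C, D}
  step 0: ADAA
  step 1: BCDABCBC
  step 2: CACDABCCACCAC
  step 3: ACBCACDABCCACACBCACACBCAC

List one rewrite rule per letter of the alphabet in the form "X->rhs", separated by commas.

A->BC, B->C, C->AC, D->DA

  step 2 ⇒ step 3: CACDABCCACCAC ⇒ AC·BC·AC·DA·BC·C·AC·AC·BC·AC·AC·BC·AC
    A ↦ BC
    B ↦ C
    C ↦ AC
    D ↦ DA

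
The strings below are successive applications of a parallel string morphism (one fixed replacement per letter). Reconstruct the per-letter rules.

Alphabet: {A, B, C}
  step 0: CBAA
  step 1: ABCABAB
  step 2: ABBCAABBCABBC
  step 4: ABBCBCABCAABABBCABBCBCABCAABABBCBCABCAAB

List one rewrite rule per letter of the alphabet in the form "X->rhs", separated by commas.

A->AB, B->BC, C->A

  step 1 ⇒ step 2: ABCABAB ⇒ AB·BC·A·AB·BC·AB·BC
    A ↦ AB
    B ↦ BC
    C ↦ A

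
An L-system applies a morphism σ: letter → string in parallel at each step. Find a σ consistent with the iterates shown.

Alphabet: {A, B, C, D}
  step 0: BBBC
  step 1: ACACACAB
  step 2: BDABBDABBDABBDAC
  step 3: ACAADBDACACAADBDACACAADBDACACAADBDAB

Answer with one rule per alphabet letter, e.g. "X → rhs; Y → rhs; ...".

A->BD, B->AC, C->AB, D->AAD

  step 2 ⇒ step 3: BDABBDABBDABBDAC ⇒ AC·AAD·BD·AC·AC·AAD·BD·AC·AC·AAD·BD·AC·AC·AAD·BD·AB
    A ↦ BD
    B ↦ AC
    C ↦ AB
    D ↦ AAD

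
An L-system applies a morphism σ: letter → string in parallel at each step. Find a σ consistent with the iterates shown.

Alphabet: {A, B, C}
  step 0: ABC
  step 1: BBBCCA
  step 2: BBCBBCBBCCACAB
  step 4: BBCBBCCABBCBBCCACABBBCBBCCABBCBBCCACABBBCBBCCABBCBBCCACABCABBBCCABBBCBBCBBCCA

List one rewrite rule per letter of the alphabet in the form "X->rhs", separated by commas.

A->B, B->BBC, C->CA

  step 1 ⇒ step 2: BBBCCA ⇒ BBC·BBC·BBC·CA·CA·B
    A ↦ B
    B ↦ BBC
    C ↦ CA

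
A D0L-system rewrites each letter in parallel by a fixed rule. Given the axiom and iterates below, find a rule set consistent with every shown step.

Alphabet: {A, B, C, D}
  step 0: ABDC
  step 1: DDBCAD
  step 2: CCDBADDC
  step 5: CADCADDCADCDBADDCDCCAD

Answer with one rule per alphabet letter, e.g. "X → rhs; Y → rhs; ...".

A->D, B->DB, C->AD, D->C

  step 1 ⇒ step 2: DDBCAD ⇒ C·C·DB·AD·D·C
    A ↦ D
    B ↦ DB
    C ↦ AD
    D ↦ C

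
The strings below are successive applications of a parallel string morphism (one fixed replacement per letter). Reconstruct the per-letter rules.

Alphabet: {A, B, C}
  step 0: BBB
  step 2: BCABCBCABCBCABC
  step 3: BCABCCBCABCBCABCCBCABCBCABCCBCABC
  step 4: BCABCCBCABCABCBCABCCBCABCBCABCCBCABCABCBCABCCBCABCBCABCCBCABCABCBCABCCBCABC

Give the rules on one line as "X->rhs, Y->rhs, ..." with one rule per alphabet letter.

A->C, B->BC, C->ABC

  step 3 ⇒ step 4: BCABCCBCABCBCABCCBCABCBCABCCBCABC ⇒ BC·ABC·C·BC·ABC·ABC·BC·ABC·C·BC·ABC·BC·ABC·C·BC·ABC·ABC·BC·ABC·C·BC·ABC·BC·ABC·C·BC·ABC·ABC·BC·ABC·C·BC·ABC
    A ↦ C
    B ↦ BC
    C ↦ ABC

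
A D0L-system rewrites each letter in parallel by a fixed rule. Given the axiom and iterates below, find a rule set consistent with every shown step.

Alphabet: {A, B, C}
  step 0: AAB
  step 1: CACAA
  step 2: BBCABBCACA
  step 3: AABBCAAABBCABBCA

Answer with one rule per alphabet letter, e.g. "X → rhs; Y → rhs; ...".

A->CA, B->A, C->BB

  step 2 ⇒ step 3: BBCABBCACA ⇒ A·A·BB·CA·A·A·BB·CA·BB·CA
    A ↦ CA
    B ↦ A
    C ↦ BB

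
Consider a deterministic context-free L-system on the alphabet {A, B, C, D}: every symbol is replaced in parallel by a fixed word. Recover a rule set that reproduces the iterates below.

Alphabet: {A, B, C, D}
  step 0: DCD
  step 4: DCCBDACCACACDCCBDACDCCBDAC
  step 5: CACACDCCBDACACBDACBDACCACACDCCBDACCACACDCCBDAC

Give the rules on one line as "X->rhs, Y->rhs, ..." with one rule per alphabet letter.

  step 4 ⇒ step 5: DCCBDACCACACDCCBDACDCCBDAC ⇒ C·AC·AC·DC·C·BD·AC·AC·BD·AC·BD·AC·C·AC·AC·DC·C·BD·AC·C·AC·AC·DC·C·BD·AC
    A ↦ BD
    B ↦ DC
    C ↦ AC
    D ↦ C

A->BD, B->DC, C->AC, D->C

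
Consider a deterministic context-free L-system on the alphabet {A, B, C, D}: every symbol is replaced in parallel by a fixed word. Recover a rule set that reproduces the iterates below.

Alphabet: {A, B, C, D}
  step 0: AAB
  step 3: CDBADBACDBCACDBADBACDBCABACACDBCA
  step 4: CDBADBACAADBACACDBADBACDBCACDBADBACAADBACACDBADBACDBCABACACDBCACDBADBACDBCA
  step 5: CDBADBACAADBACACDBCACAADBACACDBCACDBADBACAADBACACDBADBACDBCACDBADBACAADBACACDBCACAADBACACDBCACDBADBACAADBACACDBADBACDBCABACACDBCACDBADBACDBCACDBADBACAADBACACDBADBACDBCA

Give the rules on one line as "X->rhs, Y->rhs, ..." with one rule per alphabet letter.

A->CA, B->BA, C->CDB, D->AD

  step 4 ⇒ step 5: CDBADBACAADBACACDBADBACDBCACDBADBACAADBACACDBADBACDBCABACACDBCACDBADBACDBCA ⇒ CDB·AD·BA·CA·AD·BA·CA·CDB·CA·CA·AD·BA·CA·CDB·CA·CDB·AD·BA·CA·AD·BA·CA·CDB·AD·BA·CDB·CA·CDB·AD·BA·CA·AD·BA·CA·CDB·CA·CA·AD·BA·CA·CDB·CA·CDB·AD·BA·CA·AD·BA·CA·CDB·AD·BA·CDB·CA·BA·CA·CDB·CA·CDB·AD·BA·CDB·CA·CDB·AD·BA·CA·AD·BA·CA·CDB·AD·BA·CDB·CA
    A ↦ CA
    B ↦ BA
    C ↦ CDB
    D ↦ AD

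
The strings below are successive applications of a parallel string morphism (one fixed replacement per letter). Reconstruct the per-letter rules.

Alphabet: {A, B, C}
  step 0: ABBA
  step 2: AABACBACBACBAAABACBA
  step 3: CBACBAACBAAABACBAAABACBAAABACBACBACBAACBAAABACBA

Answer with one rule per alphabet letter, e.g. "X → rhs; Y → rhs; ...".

  step 2 ⇒ step 3: AABACBACBACBAAABACBA ⇒ CBA·CBA·A·CBA·AAB·A·CBA·AAB·A·CBA·AAB·A·CBA·CBA·CBA·A·CBA·AAB·A·CBA
    A ↦ CBA
    B ↦ A
    C ↦ AAB

A->CBA, B->A, C->AAB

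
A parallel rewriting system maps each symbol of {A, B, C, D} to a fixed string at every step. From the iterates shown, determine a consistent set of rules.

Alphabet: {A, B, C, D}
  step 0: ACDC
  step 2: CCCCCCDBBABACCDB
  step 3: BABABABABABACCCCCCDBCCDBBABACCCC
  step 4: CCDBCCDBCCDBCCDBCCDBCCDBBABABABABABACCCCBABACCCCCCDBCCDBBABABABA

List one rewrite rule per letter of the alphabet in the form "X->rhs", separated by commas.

  step 3 ⇒ step 4: BABABABABABACCCCCCDBCCDBBABACCCC ⇒ CC·DB·CC·DB·CC·DB·CC·DB·CC·DB·CC·DB·BA·BA·BA·BA·BA·BA·CC·CC·BA·BA·CC·CC·CC·DB·CC·DB·BA·BA·BA·BA
    A ↦ DB
    B ↦ CC
    C ↦ BA
    D ↦ CC

A->DB, B->CC, C->BA, D->CC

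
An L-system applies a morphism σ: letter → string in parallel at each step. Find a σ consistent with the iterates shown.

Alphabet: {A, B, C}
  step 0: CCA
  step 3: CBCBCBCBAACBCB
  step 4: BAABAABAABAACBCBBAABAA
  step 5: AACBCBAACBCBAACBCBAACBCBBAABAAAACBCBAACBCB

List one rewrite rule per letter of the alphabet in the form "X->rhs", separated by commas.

  step 4 ⇒ step 5: BAABAABAABAACBCBBAABAA ⇒ AA·CB·CB·AA·CB·CB·AA·CB·CB·AA·CB·CB·B·AA·B·AA·AA·CB·CB·AA·CB·CB
    A ↦ CB
    B ↦ AA
    C ↦ B

A->CB, B->AA, C->B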